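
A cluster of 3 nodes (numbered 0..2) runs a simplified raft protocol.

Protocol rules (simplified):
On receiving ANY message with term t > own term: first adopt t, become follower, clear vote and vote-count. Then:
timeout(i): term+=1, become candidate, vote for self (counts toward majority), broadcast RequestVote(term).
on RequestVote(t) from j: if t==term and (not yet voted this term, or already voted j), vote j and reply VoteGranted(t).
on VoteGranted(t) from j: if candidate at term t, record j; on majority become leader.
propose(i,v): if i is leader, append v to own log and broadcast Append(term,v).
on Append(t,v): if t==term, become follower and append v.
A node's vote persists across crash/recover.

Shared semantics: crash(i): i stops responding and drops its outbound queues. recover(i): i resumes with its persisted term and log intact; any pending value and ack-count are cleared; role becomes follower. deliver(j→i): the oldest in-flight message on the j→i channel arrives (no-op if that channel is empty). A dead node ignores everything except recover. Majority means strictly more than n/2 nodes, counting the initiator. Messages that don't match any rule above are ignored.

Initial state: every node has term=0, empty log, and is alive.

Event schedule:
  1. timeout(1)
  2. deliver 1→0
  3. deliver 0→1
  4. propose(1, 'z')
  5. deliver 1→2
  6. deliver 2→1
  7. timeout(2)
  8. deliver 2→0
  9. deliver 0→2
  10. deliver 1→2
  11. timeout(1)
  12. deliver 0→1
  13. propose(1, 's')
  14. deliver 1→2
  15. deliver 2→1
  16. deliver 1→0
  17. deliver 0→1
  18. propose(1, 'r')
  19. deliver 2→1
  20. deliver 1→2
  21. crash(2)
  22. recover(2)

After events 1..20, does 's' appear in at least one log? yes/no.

step 1 timeout(1): 1={cand,t=1,log=-}
step 2 deliver 1→0: 0={foll,t=1,log=-}
step 3 deliver 0→1: 1={lead,t=1,log=-}
step 4 propose(1,'z'): 1={lead,t=1,log=z}
step 5 deliver 1→2: 2={foll,t=1,log=-}
step 6 deliver 2→1: —
step 7 timeout(2): 2={cand,t=2,log=-}
step 8 deliver 2→0: 0={foll,t=2,log=-}
step 9 deliver 0→2: 2={lead,t=2,log=-}
step 10 deliver 1→2: —
step 11 timeout(1): 1={cand,t=2,log=z}
step 12 deliver 0→1: —
step 13 propose(1,'s'): —
step 14 deliver 1→2: —
step 15 deliver 2→1: —
step 16 deliver 1→0: —
step 17 deliver 0→1: —
step 18 propose(1,'r'): —
step 19 deliver 2→1: —
step 20 deliver 1→2: —

no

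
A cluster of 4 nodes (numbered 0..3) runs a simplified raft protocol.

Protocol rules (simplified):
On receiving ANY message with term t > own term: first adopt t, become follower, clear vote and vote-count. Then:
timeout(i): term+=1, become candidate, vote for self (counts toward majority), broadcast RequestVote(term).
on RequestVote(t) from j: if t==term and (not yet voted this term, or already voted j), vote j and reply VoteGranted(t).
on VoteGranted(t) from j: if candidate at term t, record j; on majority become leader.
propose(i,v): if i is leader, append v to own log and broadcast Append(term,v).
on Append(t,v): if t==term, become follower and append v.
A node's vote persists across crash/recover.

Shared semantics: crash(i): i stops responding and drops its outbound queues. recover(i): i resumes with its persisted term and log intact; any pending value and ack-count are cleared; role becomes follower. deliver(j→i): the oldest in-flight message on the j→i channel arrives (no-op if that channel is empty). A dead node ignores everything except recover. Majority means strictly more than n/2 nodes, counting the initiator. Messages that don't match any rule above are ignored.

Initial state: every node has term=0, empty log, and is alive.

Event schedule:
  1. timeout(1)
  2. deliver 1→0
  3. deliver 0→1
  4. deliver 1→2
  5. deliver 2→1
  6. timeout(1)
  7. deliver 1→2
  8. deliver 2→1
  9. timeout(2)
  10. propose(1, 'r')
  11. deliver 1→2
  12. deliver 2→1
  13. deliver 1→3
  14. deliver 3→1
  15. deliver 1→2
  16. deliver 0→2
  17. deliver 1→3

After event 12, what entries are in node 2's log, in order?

empty

after 1 — timeout(1): n1:cand/t1/[-]
after 2 — deliver 1→0: n0:foll/t1/[-]
after 3 — deliver 0→1: ·
after 4 — deliver 1→2: n2:foll/t1/[-]
after 5 — deliver 2→1: n1:lead/t1/[-]
after 6 — timeout(1): n1:cand/t2/[-]
after 7 — deliver 1→2: n2:foll/t2/[-]
after 8 — deliver 2→1: ·
after 9 — timeout(2): n2:cand/t3/[-]
after 10 — propose(1,'r'): ·
after 11 — deliver 1→2: ·
after 12 — deliver 2→1: n1:foll/t3/[-]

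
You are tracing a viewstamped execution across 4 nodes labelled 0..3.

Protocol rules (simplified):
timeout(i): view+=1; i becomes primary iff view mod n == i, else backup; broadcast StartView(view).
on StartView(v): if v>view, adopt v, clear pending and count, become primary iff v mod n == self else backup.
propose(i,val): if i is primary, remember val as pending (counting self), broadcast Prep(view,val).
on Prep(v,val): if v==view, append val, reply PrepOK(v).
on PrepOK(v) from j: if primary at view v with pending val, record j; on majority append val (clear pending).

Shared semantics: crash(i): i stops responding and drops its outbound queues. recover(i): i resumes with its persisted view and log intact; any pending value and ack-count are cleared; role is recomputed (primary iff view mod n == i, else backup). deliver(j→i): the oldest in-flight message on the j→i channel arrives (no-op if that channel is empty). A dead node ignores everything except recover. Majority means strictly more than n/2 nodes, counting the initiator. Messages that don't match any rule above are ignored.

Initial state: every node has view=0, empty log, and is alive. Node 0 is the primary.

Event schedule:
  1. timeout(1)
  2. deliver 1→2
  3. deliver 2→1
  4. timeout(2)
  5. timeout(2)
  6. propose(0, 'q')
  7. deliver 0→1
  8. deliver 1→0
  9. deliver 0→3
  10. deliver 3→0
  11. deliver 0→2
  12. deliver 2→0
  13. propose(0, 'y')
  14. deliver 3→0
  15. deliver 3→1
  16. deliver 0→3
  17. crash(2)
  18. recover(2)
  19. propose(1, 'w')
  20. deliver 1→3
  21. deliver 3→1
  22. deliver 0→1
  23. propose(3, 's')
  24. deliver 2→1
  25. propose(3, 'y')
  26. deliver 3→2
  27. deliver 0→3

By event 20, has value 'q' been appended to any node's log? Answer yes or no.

yes

1. timeout(1):  <1:prim v1 ->
2. deliver 1→2:  <2:back v1 ->
3. deliver 2→1:  nop
4. timeout(2):  <2:prim v2 ->
5. timeout(2):  <2:back v3 ->
6. propose(0,'q'):  nop
7. deliver 0→1:  nop
8. deliver 1→0:  <0:back v1 ->
9. deliver 0→3:  <3:back v0 q>
10. deliver 3→0:  nop
11. deliver 0→2:  nop
12. deliver 2→0:  <0:back v2 ->
13. propose(0,'y'):  nop
14. deliver 3→0:  nop
15. deliver 3→1:  nop
16. deliver 0→3:  nop
17. crash(2):  <2:✗back v3 ->
18. recover(2):  <2:back v3 ->
19. propose(1,'w'):  nop
20. deliver 1→3:  <3:back v1 q>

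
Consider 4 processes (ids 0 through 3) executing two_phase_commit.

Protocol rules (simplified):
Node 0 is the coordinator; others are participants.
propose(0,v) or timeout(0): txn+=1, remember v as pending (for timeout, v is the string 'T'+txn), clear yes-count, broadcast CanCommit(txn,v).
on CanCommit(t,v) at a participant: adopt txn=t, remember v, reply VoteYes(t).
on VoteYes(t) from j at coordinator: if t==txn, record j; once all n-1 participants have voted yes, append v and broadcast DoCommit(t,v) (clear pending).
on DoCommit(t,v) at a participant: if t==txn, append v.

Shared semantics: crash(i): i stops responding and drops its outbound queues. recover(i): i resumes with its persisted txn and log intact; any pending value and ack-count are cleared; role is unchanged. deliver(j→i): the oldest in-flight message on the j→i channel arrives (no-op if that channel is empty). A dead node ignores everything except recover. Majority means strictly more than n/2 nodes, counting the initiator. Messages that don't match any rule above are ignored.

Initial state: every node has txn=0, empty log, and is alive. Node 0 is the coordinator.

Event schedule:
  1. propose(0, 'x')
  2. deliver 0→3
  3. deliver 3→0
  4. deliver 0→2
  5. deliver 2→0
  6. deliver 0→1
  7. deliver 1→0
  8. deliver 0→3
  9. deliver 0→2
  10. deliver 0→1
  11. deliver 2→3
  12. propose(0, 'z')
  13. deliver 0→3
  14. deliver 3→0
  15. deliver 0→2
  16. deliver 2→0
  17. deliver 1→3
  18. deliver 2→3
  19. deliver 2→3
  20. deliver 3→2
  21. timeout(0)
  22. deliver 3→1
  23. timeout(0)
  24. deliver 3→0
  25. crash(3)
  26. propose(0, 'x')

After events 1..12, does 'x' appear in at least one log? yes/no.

step 1 propose(0,'x'): 0={coor,t=1,log=-}
step 2 deliver 0→3: 3={part,t=1,log=-}
step 3 deliver 3→0: —
step 4 deliver 0→2: 2={part,t=1,log=-}
step 5 deliver 2→0: —
step 6 deliver 0→1: 1={part,t=1,log=-}
step 7 deliver 1→0: 0={coor,t=1,log=x}
step 8 deliver 0→3: 3={part,t=1,log=x}
step 9 deliver 0→2: 2={part,t=1,log=x}
step 10 deliver 0→1: 1={part,t=1,log=x}
step 11 deliver 2→3: —
step 12 propose(0,'z'): 0={coor,t=2,log=x}

yes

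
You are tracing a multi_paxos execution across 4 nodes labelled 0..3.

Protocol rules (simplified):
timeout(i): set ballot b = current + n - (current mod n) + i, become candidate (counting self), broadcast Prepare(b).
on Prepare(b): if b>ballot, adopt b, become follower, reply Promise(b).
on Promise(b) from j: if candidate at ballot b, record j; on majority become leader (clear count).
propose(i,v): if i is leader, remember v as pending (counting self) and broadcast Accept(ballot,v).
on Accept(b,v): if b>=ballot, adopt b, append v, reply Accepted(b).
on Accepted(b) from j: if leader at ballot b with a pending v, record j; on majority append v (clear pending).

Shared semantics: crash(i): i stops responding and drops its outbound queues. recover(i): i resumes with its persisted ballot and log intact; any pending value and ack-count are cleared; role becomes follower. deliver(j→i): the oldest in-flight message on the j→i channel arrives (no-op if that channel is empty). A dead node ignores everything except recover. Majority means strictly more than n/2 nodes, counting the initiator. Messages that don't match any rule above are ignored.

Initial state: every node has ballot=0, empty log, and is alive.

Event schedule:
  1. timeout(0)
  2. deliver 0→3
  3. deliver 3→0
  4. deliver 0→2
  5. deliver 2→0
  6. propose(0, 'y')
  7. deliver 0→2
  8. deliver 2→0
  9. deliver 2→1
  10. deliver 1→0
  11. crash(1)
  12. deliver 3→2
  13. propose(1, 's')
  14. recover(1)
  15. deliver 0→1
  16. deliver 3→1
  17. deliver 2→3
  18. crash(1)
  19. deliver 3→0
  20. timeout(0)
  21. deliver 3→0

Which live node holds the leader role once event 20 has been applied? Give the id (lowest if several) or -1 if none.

-1

after 1 — timeout(0): n0:cand/b4/[-]
after 2 — deliver 0→3: n3:foll/b4/[-]
after 3 — deliver 3→0: ·
after 4 — deliver 0→2: n2:foll/b4/[-]
after 5 — deliver 2→0: n0:lead/b4/[-]
after 6 — propose(0,'y'): ·
after 7 — deliver 0→2: n2:foll/b4/[y]
after 8 — deliver 2→0: ·
after 9 — deliver 2→1: ·
after 10 — deliver 1→0: ·
after 11 — crash(1): n1:✗foll/b0/[-]
after 12 — deliver 3→2: ·
after 13 — propose(1,'s'): ·
after 14 — recover(1): n1:foll/b0/[-]
after 15 — deliver 0→1: n1:foll/b4/[-]
after 16 — deliver 3→1: ·
after 17 — deliver 2→3: ·
after 18 — crash(1): n1:✗foll/b4/[-]
after 19 — deliver 3→0: ·
after 20 — timeout(0): n0:cand/b8/[-]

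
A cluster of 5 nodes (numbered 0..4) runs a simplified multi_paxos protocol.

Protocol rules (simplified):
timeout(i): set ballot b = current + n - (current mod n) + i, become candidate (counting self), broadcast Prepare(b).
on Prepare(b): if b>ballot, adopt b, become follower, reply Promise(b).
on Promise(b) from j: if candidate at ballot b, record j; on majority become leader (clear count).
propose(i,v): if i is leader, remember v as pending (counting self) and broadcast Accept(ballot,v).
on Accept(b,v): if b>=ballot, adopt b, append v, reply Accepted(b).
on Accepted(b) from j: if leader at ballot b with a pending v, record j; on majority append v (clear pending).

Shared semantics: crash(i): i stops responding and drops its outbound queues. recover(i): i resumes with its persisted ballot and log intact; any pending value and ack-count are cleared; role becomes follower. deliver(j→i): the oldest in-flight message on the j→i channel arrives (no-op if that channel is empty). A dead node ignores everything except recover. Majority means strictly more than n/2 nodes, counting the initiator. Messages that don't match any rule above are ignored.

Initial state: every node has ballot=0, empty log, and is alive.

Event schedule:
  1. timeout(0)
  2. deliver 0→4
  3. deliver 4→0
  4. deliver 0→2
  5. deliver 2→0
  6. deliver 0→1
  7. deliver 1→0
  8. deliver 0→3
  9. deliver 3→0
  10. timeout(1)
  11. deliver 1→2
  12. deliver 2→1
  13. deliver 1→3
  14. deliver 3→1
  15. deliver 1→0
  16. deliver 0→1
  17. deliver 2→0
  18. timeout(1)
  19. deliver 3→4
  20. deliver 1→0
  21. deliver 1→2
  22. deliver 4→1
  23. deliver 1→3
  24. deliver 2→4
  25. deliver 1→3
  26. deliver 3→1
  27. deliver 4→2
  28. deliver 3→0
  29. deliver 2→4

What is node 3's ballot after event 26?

1. timeout(0):  <0:cand b5 ->
2. deliver 0→4:  <4:foll b5 ->
3. deliver 4→0:  nop
4. deliver 0→2:  <2:foll b5 ->
5. deliver 2→0:  <0:lead b5 ->
6. deliver 0→1:  <1:foll b5 ->
7. deliver 1→0:  nop
8. deliver 0→3:  <3:foll b5 ->
9. deliver 3→0:  nop
10. timeout(1):  <1:cand b11 ->
11. deliver 1→2:  <2:foll b11 ->
12. deliver 2→1:  nop
13. deliver 1→3:  <3:foll b11 ->
14. deliver 3→1:  <1:lead b11 ->
15. deliver 1→0:  <0:foll b11 ->
16. deliver 0→1:  nop
17. deliver 2→0:  nop
18. timeout(1):  <1:cand b16 ->
19. deliver 3→4:  nop
20. deliver 1→0:  <0:foll b16 ->
21. deliver 1→2:  <2:foll b16 ->
22. deliver 4→1:  nop
23. deliver 1→3:  <3:foll b16 ->
24. deliver 2→4:  nop
25. deliver 1→3:  nop
26. deliver 3→1:  nop

16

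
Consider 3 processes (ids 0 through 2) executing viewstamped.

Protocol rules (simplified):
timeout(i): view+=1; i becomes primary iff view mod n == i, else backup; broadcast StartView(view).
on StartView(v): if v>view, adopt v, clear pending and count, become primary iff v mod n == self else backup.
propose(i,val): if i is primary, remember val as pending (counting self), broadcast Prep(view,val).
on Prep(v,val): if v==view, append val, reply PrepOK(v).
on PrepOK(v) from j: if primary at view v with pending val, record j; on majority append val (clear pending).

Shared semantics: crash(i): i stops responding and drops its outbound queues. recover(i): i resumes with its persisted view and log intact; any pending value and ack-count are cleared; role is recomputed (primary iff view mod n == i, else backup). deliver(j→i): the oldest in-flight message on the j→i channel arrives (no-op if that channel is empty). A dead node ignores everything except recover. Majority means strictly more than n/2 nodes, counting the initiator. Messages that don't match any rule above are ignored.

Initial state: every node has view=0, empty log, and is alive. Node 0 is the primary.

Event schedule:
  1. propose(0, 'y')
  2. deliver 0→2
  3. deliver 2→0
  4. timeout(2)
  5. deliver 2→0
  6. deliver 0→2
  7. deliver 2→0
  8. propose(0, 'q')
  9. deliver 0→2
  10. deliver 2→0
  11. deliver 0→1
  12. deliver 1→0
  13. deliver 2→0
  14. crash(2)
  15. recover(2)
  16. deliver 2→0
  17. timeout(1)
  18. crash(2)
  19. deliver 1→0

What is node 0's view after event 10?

1

[1] propose(0,'y') → ∅
[2] deliver 0→2 → N2(back v0 [y])
[3] deliver 2→0 → N0(prim v0 [y])
[4] timeout(2) → N2(back v1 [y])
[5] deliver 2→0 → N0(back v1 [y])
[6] deliver 0→2 → ∅
[7] deliver 2→0 → ∅
[8] propose(0,'q') → ∅
[9] deliver 0→2 → ∅
[10] deliver 2→0 → ∅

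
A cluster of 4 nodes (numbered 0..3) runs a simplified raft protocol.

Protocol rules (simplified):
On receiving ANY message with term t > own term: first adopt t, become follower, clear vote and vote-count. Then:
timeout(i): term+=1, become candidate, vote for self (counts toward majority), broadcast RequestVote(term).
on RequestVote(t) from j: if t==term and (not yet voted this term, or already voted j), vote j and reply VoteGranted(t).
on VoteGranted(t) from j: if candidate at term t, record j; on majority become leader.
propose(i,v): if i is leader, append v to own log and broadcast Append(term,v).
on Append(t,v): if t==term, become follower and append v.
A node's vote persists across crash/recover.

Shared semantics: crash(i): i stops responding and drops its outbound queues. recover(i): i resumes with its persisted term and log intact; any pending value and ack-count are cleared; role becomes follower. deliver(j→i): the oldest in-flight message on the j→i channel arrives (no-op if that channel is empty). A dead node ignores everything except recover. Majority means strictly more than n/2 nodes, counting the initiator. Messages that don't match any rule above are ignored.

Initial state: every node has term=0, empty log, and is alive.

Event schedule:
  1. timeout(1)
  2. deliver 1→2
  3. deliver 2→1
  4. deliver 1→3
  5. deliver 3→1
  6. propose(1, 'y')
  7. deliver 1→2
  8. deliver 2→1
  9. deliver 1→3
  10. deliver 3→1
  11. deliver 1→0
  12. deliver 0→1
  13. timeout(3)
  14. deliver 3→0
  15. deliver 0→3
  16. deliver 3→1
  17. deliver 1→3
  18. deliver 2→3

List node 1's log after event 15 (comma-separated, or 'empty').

y

[1] timeout(1) → N1(cand t1 [-])
[2] deliver 1→2 → N2(foll t1 [-])
[3] deliver 2→1 → ∅
[4] deliver 1→3 → N3(foll t1 [-])
[5] deliver 3→1 → N1(lead t1 [-])
[6] propose(1,'y') → N1(lead t1 [y])
[7] deliver 1→2 → N2(foll t1 [y])
[8] deliver 2→1 → ∅
[9] deliver 1→3 → N3(foll t1 [y])
[10] deliver 3→1 → ∅
[11] deliver 1→0 → N0(foll t1 [-])
[12] deliver 0→1 → ∅
[13] timeout(3) → N3(cand t2 [y])
[14] deliver 3→0 → N0(foll t2 [-])
[15] deliver 0→3 → ∅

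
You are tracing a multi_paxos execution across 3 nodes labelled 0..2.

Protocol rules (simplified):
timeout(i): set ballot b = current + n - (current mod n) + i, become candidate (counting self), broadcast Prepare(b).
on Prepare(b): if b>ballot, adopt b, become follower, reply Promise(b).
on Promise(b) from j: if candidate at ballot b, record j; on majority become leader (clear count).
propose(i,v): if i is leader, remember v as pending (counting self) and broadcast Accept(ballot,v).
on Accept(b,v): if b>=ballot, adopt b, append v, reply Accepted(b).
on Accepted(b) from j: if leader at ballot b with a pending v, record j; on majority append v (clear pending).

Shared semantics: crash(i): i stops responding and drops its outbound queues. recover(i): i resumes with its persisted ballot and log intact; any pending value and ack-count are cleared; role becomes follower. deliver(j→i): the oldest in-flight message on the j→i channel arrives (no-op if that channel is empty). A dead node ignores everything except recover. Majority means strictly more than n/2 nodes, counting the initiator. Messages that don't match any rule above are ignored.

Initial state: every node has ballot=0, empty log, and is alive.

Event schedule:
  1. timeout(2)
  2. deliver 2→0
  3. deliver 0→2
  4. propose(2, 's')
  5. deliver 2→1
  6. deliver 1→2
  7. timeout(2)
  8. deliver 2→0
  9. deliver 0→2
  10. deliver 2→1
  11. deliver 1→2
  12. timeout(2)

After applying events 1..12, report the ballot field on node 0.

5

1. timeout(2):  <2:cand b5 ->
2. deliver 2→0:  <0:foll b5 ->
3. deliver 0→2:  <2:lead b5 ->
4. propose(2,'s'):  nop
5. deliver 2→1:  <1:foll b5 ->
6. deliver 1→2:  nop
7. timeout(2):  <2:cand b8 ->
8. deliver 2→0:  <0:foll b5 s>
9. deliver 0→2:  nop
10. deliver 2→1:  <1:foll b5 s>
11. deliver 1→2:  nop
12. timeout(2):  <2:cand b11 ->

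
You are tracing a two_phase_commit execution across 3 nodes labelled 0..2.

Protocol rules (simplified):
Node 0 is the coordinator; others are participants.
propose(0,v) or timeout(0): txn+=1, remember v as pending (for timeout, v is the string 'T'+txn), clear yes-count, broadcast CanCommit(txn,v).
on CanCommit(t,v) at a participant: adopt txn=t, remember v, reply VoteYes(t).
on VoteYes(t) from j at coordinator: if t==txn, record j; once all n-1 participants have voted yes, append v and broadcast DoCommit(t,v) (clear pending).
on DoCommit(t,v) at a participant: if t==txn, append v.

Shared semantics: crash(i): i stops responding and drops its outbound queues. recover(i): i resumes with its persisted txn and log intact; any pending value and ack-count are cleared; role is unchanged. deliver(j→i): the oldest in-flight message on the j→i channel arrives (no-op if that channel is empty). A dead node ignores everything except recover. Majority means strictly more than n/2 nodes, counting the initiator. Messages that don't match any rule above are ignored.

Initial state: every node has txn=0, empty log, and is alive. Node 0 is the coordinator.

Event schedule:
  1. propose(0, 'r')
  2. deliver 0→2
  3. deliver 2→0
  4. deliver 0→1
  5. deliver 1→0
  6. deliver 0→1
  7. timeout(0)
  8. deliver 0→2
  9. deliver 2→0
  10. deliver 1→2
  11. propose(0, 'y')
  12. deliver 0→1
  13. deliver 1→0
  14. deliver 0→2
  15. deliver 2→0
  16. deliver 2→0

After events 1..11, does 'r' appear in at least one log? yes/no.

yes

[1] propose(0,'r') → N0(coor t1 [-])
[2] deliver 0→2 → N2(part t1 [-])
[3] deliver 2→0 → ∅
[4] deliver 0→1 → N1(part t1 [-])
[5] deliver 1→0 → N0(coor t1 [r])
[6] deliver 0→1 → N1(part t1 [r])
[7] timeout(0) → N0(coor t2 [r])
[8] deliver 0→2 → N2(part t1 [r])
[9] deliver 2→0 → ∅
[10] deliver 1→2 → ∅
[11] propose(0,'y') → N0(coor t3 [r])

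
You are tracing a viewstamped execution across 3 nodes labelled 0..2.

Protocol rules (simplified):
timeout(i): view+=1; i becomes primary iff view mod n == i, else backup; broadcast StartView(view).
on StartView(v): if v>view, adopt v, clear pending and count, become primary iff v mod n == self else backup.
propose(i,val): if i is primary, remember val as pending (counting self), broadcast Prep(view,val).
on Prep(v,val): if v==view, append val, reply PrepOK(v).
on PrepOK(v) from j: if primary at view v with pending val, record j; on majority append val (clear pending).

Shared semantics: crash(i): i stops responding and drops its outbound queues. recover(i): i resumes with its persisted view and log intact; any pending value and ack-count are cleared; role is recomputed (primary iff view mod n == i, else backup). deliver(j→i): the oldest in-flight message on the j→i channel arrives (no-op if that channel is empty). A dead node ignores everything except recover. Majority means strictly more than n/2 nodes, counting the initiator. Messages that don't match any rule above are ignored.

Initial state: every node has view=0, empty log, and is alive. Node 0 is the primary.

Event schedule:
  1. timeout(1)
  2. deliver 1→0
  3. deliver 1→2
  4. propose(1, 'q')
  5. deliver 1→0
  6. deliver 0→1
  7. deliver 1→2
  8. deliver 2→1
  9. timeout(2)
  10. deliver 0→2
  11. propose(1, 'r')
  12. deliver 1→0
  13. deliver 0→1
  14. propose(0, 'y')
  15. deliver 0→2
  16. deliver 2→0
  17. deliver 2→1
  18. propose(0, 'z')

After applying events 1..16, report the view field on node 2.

2

step 1 timeout(1): 1={prim,v=1,log=-}
step 2 deliver 1→0: 0={back,v=1,log=-}
step 3 deliver 1→2: 2={back,v=1,log=-}
step 4 propose(1,'q'): —
step 5 deliver 1→0: 0={back,v=1,log=q}
step 6 deliver 0→1: 1={prim,v=1,log=q}
step 7 deliver 1→2: 2={back,v=1,log=q}
step 8 deliver 2→1: —
step 9 timeout(2): 2={prim,v=2,log=q}
step 10 deliver 0→2: —
step 11 propose(1,'r'): —
step 12 deliver 1→0: 0={back,v=1,log=q,r}
step 13 deliver 0→1: 1={prim,v=1,log=q,r}
step 14 propose(0,'y'): —
step 15 deliver 0→2: —
step 16 deliver 2→0: 0={back,v=2,log=q,r}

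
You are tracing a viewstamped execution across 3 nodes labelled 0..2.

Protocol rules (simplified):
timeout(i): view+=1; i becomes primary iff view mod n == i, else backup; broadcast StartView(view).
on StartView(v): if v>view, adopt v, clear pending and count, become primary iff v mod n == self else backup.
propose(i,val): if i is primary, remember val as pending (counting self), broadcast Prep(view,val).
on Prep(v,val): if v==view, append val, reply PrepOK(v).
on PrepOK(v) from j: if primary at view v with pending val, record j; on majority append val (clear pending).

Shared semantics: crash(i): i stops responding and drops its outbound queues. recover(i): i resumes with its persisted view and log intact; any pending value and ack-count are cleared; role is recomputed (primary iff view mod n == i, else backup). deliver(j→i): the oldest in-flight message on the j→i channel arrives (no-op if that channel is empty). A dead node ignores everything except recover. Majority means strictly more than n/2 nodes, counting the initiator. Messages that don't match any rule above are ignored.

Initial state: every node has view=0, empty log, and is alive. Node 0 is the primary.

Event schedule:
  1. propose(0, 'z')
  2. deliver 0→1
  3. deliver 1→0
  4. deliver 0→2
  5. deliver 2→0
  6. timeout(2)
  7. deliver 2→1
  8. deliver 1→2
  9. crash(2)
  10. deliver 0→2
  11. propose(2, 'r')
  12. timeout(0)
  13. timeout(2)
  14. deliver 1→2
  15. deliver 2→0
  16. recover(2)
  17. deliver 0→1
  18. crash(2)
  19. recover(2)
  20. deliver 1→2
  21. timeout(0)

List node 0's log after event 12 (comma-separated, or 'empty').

z

after 1 — propose(0,'z'): ·
after 2 — deliver 0→1: n1:back/v0/[z]
after 3 — deliver 1→0: n0:prim/v0/[z]
after 4 — deliver 0→2: n2:back/v0/[z]
after 5 — deliver 2→0: ·
after 6 — timeout(2): n2:back/v1/[z]
after 7 — deliver 2→1: n1:prim/v1/[z]
after 8 — deliver 1→2: ·
after 9 — crash(2): n2:✗back/v1/[z]
after 10 — deliver 0→2: ·
after 11 — propose(2,'r'): ·
after 12 — timeout(0): n0:back/v1/[z]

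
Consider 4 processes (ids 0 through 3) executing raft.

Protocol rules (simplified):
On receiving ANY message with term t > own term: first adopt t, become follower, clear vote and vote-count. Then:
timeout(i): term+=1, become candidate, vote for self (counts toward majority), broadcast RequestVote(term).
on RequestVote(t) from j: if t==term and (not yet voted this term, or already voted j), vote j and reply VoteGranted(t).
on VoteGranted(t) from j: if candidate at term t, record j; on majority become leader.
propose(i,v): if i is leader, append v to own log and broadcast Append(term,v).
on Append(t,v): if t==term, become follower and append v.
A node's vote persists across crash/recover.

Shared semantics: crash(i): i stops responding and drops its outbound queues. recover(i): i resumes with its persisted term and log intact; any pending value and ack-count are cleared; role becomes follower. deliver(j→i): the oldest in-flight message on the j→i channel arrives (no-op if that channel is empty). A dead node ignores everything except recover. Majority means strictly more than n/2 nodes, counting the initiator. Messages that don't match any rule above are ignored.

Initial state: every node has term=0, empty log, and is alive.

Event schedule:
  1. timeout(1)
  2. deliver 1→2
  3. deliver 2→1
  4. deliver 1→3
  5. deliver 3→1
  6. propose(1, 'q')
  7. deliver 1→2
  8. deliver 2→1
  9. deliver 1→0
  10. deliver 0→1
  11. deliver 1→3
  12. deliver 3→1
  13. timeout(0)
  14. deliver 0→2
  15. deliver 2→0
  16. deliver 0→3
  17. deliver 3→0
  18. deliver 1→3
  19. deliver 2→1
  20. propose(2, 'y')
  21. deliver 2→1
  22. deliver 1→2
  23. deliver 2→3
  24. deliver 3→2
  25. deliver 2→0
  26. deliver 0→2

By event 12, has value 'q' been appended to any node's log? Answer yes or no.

yes

e1 timeout(1): 1[cand,t=1,-]
e2 deliver 1→2: 2[foll,t=1,-]
e3 deliver 2→1: ·
e4 deliver 1→3: 3[foll,t=1,-]
e5 deliver 3→1: 1[lead,t=1,-]
e6 propose(1,'q'): 1[lead,t=1,q]
e7 deliver 1→2: 2[foll,t=1,q]
e8 deliver 2→1: ·
e9 deliver 1→0: 0[foll,t=1,-]
e10 deliver 0→1: ·
e11 deliver 1→3: 3[foll,t=1,q]
e12 deliver 3→1: ·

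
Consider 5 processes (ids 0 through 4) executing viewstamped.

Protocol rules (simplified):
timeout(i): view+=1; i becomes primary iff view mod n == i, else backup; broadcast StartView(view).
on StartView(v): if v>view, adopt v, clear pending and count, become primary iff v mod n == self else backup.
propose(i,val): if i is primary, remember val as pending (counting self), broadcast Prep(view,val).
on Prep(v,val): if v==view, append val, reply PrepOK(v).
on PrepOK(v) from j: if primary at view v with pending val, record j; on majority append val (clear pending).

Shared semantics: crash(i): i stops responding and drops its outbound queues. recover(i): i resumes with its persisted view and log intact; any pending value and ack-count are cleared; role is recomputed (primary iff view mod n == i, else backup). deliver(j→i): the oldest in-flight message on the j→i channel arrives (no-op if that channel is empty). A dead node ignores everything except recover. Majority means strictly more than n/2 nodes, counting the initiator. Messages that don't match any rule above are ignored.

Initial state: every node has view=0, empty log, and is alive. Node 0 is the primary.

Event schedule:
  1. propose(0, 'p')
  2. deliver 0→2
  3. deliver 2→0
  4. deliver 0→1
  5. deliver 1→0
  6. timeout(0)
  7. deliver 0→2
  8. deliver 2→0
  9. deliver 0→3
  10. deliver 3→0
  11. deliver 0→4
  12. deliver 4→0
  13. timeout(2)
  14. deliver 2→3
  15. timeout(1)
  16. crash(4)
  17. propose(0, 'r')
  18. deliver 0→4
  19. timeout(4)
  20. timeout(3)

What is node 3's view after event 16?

2

after 1 — propose(0,'p'): ·
after 2 — deliver 0→2: n2:back/v0/[p]
after 3 — deliver 2→0: ·
after 4 — deliver 0→1: n1:back/v0/[p]
after 5 — deliver 1→0: n0:prim/v0/[p]
after 6 — timeout(0): n0:back/v1/[p]
after 7 — deliver 0→2: n2:back/v1/[p]
after 8 — deliver 2→0: ·
after 9 — deliver 0→3: n3:back/v0/[p]
after 10 — deliver 3→0: ·
after 11 — deliver 0→4: n4:back/v0/[p]
after 12 — deliver 4→0: ·
after 13 — timeout(2): n2:prim/v2/[p]
after 14 — deliver 2→3: n3:back/v2/[p]
after 15 — timeout(1): n1:prim/v1/[p]
after 16 — crash(4): n4:✗back/v0/[p]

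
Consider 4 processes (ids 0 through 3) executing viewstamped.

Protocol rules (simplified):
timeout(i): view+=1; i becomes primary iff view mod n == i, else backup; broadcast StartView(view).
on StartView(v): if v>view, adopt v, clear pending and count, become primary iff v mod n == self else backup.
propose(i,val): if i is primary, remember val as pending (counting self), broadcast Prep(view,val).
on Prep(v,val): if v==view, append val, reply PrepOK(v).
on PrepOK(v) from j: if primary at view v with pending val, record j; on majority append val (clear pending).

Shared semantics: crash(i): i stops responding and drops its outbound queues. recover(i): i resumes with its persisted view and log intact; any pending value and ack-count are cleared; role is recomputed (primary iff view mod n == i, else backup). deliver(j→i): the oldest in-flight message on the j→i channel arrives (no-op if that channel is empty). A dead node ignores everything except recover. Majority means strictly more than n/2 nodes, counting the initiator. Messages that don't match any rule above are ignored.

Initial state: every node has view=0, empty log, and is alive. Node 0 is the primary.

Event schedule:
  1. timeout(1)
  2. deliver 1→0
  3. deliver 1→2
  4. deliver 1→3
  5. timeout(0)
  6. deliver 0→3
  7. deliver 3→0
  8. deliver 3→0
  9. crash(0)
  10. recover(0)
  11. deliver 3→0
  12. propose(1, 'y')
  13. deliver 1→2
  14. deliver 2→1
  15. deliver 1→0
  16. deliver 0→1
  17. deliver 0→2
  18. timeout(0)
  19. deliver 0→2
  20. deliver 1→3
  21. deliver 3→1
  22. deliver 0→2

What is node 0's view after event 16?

1. timeout(1):  <1:prim v1 ->
2. deliver 1→0:  <0:back v1 ->
3. deliver 1→2:  <2:back v1 ->
4. deliver 1→3:  <3:back v1 ->
5. timeout(0):  <0:back v2 ->
6. deliver 0→3:  <3:back v2 ->
7. deliver 3→0:  nop
8. deliver 3→0:  nop
9. crash(0):  <0:✗back v2 ->
10. recover(0):  <0:back v2 ->
11. deliver 3→0:  nop
12. propose(1,'y'):  nop
13. deliver 1→2:  <2:back v1 y>
14. deliver 2→1:  nop
15. deliver 1→0:  nop
16. deliver 0→1:  nop

2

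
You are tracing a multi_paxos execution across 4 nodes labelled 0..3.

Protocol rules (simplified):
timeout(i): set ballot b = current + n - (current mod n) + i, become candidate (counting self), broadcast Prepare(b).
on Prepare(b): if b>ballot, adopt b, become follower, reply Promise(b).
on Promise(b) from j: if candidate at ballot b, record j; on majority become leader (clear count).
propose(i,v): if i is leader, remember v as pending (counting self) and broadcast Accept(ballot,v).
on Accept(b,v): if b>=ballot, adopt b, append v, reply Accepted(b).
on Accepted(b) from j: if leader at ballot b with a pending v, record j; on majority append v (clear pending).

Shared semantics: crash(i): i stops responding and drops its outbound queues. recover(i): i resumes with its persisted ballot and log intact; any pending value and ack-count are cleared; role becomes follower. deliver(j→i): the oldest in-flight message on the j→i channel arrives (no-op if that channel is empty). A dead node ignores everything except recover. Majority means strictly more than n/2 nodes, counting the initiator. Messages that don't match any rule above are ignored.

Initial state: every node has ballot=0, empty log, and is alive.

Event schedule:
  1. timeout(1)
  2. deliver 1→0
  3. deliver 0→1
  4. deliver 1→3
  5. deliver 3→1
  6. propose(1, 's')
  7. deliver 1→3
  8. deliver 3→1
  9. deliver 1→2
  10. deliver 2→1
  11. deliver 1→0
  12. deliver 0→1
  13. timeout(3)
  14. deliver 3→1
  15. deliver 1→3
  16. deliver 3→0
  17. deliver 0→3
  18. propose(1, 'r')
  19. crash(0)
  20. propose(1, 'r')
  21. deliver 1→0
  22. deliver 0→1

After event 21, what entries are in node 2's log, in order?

e1 timeout(1): 1[cand,b=5,-]
e2 deliver 1→0: 0[foll,b=5,-]
e3 deliver 0→1: ·
e4 deliver 1→3: 3[foll,b=5,-]
e5 deliver 3→1: 1[lead,b=5,-]
e6 propose(1,'s'): ·
e7 deliver 1→3: 3[foll,b=5,s]
e8 deliver 3→1: ·
e9 deliver 1→2: 2[foll,b=5,-]
e10 deliver 2→1: ·
e11 deliver 1→0: 0[foll,b=5,s]
e12 deliver 0→1: 1[lead,b=5,s]
e13 timeout(3): 3[cand,b=11,s]
e14 deliver 3→1: 1[foll,b=11,s]
e15 deliver 1→3: ·
e16 deliver 3→0: 0[foll,b=11,s]
e17 deliver 0→3: 3[lead,b=11,s]
e18 propose(1,'r'): ·
e19 crash(0): 0[✗foll,b=11,s]
e20 propose(1,'r'): ·
e21 deliver 1→0: ·

empty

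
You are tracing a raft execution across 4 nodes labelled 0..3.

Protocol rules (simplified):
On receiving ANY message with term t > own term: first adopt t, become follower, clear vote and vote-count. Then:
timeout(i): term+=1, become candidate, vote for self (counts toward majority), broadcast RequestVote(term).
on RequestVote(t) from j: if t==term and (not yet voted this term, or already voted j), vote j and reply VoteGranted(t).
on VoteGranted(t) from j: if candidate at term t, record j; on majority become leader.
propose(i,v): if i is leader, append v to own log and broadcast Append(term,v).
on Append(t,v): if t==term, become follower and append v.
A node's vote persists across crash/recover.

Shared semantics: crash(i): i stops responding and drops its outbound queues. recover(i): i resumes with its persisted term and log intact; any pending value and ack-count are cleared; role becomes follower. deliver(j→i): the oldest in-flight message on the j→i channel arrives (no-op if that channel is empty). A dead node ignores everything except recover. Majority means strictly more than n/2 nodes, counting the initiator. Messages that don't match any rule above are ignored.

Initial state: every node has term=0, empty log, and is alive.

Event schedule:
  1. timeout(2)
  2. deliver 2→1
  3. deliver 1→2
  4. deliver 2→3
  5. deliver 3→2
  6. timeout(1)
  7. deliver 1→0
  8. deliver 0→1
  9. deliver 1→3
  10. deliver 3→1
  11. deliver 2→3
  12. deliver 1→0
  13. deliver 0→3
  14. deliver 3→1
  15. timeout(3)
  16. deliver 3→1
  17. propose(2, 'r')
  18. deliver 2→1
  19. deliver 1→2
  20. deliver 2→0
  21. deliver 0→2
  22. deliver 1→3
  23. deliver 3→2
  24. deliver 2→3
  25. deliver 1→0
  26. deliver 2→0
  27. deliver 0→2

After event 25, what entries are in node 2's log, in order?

r

[1] timeout(2) → N2(cand t1 [-])
[2] deliver 2→1 → N1(foll t1 [-])
[3] deliver 1→2 → ∅
[4] deliver 2→3 → N3(foll t1 [-])
[5] deliver 3→2 → N2(lead t1 [-])
[6] timeout(1) → N1(cand t2 [-])
[7] deliver 1→0 → N0(foll t2 [-])
[8] deliver 0→1 → ∅
[9] deliver 1→3 → N3(foll t2 [-])
[10] deliver 3→1 → N1(lead t2 [-])
[11] deliver 2→3 → ∅
[12] deliver 1→0 → ∅
[13] deliver 0→3 → ∅
[14] deliver 3→1 → ∅
[15] timeout(3) → N3(cand t3 [-])
[16] deliver 3→1 → N1(foll t3 [-])
[17] propose(2,'r') → N2(lead t1 [r])
[18] deliver 2→1 → ∅
[19] deliver 1→2 → N2(foll t2 [r])
[20] deliver 2→0 → ∅
[21] deliver 0→2 → ∅
[22] deliver 1→3 → ∅
[23] deliver 3→2 → N2(foll t3 [r])
[24] deliver 2→3 → ∅
[25] deliver 1→0 → ∅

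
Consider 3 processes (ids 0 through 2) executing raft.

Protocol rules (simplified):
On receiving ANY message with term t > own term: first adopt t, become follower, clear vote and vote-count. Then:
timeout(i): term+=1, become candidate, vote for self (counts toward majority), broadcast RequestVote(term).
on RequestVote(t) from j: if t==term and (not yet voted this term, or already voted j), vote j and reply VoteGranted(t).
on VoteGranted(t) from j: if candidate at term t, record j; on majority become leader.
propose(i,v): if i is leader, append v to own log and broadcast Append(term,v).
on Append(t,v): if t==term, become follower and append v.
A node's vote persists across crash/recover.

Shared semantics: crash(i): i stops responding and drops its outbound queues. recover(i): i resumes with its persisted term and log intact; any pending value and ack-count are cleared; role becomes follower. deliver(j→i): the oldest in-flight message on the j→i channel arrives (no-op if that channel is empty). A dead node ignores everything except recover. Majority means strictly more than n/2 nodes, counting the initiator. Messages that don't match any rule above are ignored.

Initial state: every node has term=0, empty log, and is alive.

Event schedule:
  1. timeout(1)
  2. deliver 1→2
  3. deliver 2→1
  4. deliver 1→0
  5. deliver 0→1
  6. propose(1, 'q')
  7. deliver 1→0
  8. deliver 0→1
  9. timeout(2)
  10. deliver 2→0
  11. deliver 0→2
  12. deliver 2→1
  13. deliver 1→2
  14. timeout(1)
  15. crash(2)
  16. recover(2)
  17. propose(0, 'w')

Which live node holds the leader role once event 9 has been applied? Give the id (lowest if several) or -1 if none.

1

after 1 — timeout(1): n1:cand/t1/[-]
after 2 — deliver 1→2: n2:foll/t1/[-]
after 3 — deliver 2→1: n1:lead/t1/[-]
after 4 — deliver 1→0: n0:foll/t1/[-]
after 5 — deliver 0→1: ·
after 6 — propose(1,'q'): n1:lead/t1/[q]
after 7 — deliver 1→0: n0:foll/t1/[q]
after 8 — deliver 0→1: ·
after 9 — timeout(2): n2:cand/t2/[-]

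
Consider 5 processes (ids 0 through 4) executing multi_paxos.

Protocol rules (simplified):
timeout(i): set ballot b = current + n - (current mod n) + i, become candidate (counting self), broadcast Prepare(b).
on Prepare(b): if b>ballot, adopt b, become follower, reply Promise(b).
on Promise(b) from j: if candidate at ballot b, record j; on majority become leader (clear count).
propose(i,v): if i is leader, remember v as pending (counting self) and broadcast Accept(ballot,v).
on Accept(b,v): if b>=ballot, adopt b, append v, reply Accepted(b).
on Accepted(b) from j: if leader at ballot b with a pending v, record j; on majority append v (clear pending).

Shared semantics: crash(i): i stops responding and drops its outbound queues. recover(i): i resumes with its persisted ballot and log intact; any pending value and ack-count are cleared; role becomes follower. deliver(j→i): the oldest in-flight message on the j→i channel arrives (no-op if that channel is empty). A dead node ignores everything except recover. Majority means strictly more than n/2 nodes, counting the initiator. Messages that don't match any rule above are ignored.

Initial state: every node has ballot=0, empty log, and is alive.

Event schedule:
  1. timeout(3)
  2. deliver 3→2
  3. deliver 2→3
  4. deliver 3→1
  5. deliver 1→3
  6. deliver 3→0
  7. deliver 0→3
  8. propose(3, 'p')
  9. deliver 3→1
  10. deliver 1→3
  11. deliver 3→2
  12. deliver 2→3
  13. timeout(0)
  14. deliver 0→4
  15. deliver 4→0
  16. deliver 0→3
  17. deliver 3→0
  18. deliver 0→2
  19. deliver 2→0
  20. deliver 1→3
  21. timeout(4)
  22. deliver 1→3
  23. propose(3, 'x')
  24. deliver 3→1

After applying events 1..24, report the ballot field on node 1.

step 1 timeout(3): 3={cand,b=8,log=-}
step 2 deliver 3→2: 2={foll,b=8,log=-}
step 3 deliver 2→3: —
step 4 deliver 3→1: 1={foll,b=8,log=-}
step 5 deliver 1→3: 3={lead,b=8,log=-}
step 6 deliver 3→0: 0={foll,b=8,log=-}
step 7 deliver 0→3: —
step 8 propose(3,'p'): —
step 9 deliver 3→1: 1={foll,b=8,log=p}
step 10 deliver 1→3: —
step 11 deliver 3→2: 2={foll,b=8,log=p}
step 12 deliver 2→3: 3={lead,b=8,log=p}
step 13 timeout(0): 0={cand,b=10,log=-}
step 14 deliver 0→4: 4={foll,b=10,log=-}
step 15 deliver 4→0: —
step 16 deliver 0→3: 3={foll,b=10,log=p}
step 17 deliver 3→0: —
step 18 deliver 0→2: 2={foll,b=10,log=p}
step 19 deliver 2→0: 0={lead,b=10,log=-}
step 20 deliver 1→3: —
step 21 timeout(4): 4={cand,b=19,log=-}
step 22 deliver 1→3: —
step 23 propose(3,'x'): —
step 24 deliver 3→1: —

8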